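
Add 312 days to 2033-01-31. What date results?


Start: 2033-01-31, add 312 days
January 31 is the last day of January 2033 -> 312 left
February 2033 has 28 days -> 284 left
March 2033 has 31 days -> 253 left
April 2033 has 30 days -> 223 left
May 2033 has 31 days -> 192 left
June 2033 has 30 days -> 162 left
July 2033 has 31 days -> 131 left
August 2033 has 31 days -> 100 left
September 2033 has 30 days -> 70 left
October 2033 has 31 days -> 39 left
November 2033 has 30 days -> 9 left
December 2033: 9 <= 31 -> lands on December 9

Result: 2033-12-09


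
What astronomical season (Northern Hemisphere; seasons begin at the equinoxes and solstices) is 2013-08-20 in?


Date: August 20
Astronomical Summer (approx.; exact equinox/solstice day varies by year): June 21 to September 21
August 20 falls within the Summer window

Summer


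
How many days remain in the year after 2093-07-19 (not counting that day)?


Day of year: 200 of 365
Remaining = 365 - 200

165 days


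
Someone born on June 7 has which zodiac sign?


Date: June 7
Conventional tropical zodiac dates: Gemini from May 21 onward; Cancer starts June 21
June 7 falls within the Gemini range

Gemini


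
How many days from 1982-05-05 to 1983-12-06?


From 1982-05-05 to 1983-12-06
1982-05-05: days before May = 31 + 28 + 31 + 30 = 120 (1982 is not a leap year); day of year = 120 + 5 = 125
1983-12-06: days before December = 31 + 28 + 31 + 30 + 31 + 30 + 31 + 31 + 30 + 31 + 30 = 334 (1983 is not a leap year); day of year = 334 + 6 = 340
Rest of 1982: 365 - 125 = 240
Total = 240 + 340 = 580

580 days


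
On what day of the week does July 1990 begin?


Target: July 1, 1990
Anchor: Jan 1, 1990. With p = 1990 - 1 = 1989: (p + p//4 - p//100 + p//400) mod 7 = (1989 + 497 - 19 + 4) mod 7 = 2471 mod 7 = 0 -> Monday (Mon=0 ... Sun=6)
Days before July (Jan-Jun): 181 days
Weekday index = (0 + 181) mod 7 = 6

Sunday


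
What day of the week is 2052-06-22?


Date: June 22, 2052
Anchor: Jan 1, 2052. With p = 2052 - 1 = 2051: (p + p//4 - p//100 + p//400) mod 7 = (2051 + 512 - 20 + 5) mod 7 = 2548 mod 7 = 0 -> Monday (Mon=0 ... Sun=6)
Days before June (Jan-May): 152; offset = 152 + 22 - 1 = 173
Weekday index = (0 + 173) mod 7 = 5

Day of the week: Saturday


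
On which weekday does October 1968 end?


October 1968 has 31 days
Anchor: Jan 1, 1968. With p = 1968 - 1 = 1967: (p + p//4 - p//100 + p//400) mod 7 = (1967 + 491 - 19 + 4) mod 7 = 2443 mod 7 = 0 -> Monday (Mon=0 ... Sun=6)
Days before October (Jan-Sep): 274; October 1 index = (0 + 274) mod 7 = 1 -> Tuesday
Last day offset: 31 - 1 = 30 days
Weekday index = (1 + 30) mod 7 = 3

Thursday, October 31


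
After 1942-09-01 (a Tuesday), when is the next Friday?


Current: Tuesday
Target: Friday
Days ahead: 3

Next Friday: 1942-09-04


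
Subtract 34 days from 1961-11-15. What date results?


Start: 1961-11-15, subtract 34 days
Back 15 days from November 15 reaches October 31, 1961 -> 19 left
October 1961: 31 - 19 = 12 -> lands on October 12

Result: 1961-10-12


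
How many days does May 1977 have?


May 1977

31 days


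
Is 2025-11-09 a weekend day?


Anchor: Jan 1, 2025. With p = 2025 - 1 = 2024: (p + p//4 - p//100 + p//400) mod 7 = (2024 + 506 - 20 + 5) mod 7 = 2515 mod 7 = 2 -> Wednesday (Mon=0 ... Sun=6)
Day of year: 313; offset = 312
Weekday index = (2 + 312) mod 7 = 6 -> Sunday
Weekend days: Saturday, Sunday

Yes


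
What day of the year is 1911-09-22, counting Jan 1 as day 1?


Date: September 22, 1911
Days in months 1 through 8: 243
Plus 22 days in September

Day of year: 265


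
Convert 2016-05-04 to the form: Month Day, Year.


ISO 2016-05-04 parses as year=2016, month=05, day=04
Month 5 -> May

May 4, 2016


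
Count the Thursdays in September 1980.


September 1980 has 30 days
Anchor: Jan 1, 1980. With p = 1980 - 1 = 1979: (p + p//4 - p//100 + p//400) mod 7 = (1979 + 494 - 19 + 4) mod 7 = 2458 mod 7 = 1 -> Tuesday (Mon=0 ... Sun=6)
Days before September (Jan-Aug): 244; September 1 index = (1 + 244) mod 7 = 0 -> Monday
First Thursday is September 4
Thursdays: 4, 11, 18, 25

4 Thursdays


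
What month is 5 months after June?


June is month 6
6 + 5 = 11

November


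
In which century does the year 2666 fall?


Century = (year - 1) // 100 + 1
= (2666 - 1) // 100 + 1
= 2665 // 100 + 1
= 26 + 1

27th century


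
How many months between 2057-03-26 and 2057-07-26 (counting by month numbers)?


From March 2057 to July 2057
0 years * 12 = 0 months, plus 4 months = 4

4 months


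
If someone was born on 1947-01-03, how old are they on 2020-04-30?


Birth: 1947-01-03
Reference: 2020-04-30
Year difference: 2020 - 1947 = 73

73 years old


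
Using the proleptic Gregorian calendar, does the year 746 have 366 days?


Gregorian leap year rule: divisible by 4, but not by 100, unless also by 400.
746 is not divisible by 4 -> not a leap year

No


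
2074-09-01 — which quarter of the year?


Month: September (month 9)
Q1: Jan-Mar, Q2: Apr-Jun, Q3: Jul-Sep, Q4: Oct-Dec

Q3


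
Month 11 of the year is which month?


Month 11 of 12

November


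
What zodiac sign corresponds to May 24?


Date: May 24
Conventional tropical zodiac dates: Gemini from May 21 onward; Cancer starts June 21
May 24 falls within the Gemini range

Gemini


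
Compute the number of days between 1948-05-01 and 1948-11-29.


From 1948-05-01 to 1948-11-29
1948-05-01: days before May = 31 + 29 + 31 + 30 = 121 (1948 is a leap year); day of year = 121 + 1 = 122
1948-11-29: days before November = 31 + 29 + 31 + 30 + 31 + 30 + 31 + 31 + 30 + 31 = 305 (1948 is a leap year); day of year = 305 + 29 = 334
Same year: 334 - 122 = 212

212 days


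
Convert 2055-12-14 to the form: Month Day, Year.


ISO 2055-12-14 parses as year=2055, month=12, day=14
Month 12 -> December

December 14, 2055


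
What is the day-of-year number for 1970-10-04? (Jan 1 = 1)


Date: October 4, 1970
Days in months 1 through 9: 273
Plus 4 days in October

Day of year: 277


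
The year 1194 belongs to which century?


Century = (year - 1) // 100 + 1
= (1194 - 1) // 100 + 1
= 1193 // 100 + 1
= 11 + 1

12th century


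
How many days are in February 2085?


February 2085 (leap year: no)

28 days


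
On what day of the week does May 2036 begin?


Target: May 1, 2036
Anchor: Jan 1, 2036. With p = 2036 - 1 = 2035: (p + p//4 - p//100 + p//400) mod 7 = (2035 + 508 - 20 + 5) mod 7 = 2528 mod 7 = 1 -> Tuesday (Mon=0 ... Sun=6)
Days before May (Jan-Apr): 121 days
Weekday index = (1 + 121) mod 7 = 3

Thursday


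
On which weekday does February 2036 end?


February 2036 has 29 days
Anchor: Jan 1, 2036. With p = 2036 - 1 = 2035: (p + p//4 - p//100 + p//400) mod 7 = (2035 + 508 - 20 + 5) mod 7 = 2528 mod 7 = 1 -> Tuesday (Mon=0 ... Sun=6)
Days before February (Jan): 31; February 1 index = (1 + 31) mod 7 = 4 -> Friday
Last day offset: 29 - 1 = 28 days
Weekday index = (4 + 28) mod 7 = 4

Friday, February 29


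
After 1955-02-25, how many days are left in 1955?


Day of year: 56 of 365
Remaining = 365 - 56

309 days


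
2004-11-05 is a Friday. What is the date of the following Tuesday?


Current: Friday
Target: Tuesday
Days ahead: 4

Next Tuesday: 2004-11-09


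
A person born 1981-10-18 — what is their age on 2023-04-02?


Birth: 1981-10-18
Reference: 2023-04-02
Year difference: 2023 - 1981 = 42
Birthday not yet reached in 2023, subtract 1

41 years old


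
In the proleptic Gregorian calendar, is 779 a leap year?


Gregorian leap year rule: divisible by 4, but not by 100, unless also by 400.
779 is not divisible by 4 -> not a leap year

No


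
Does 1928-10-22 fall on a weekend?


Anchor: Jan 1, 1928. With p = 1928 - 1 = 1927: (p + p//4 - p//100 + p//400) mod 7 = (1927 + 481 - 19 + 4) mod 7 = 2393 mod 7 = 6 -> Sunday (Mon=0 ... Sun=6)
Day of year: 296; offset = 295
Weekday index = (6 + 295) mod 7 = 0 -> Monday
Weekend days: Saturday, Sunday

No


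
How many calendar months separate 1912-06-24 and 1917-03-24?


From June 1912 to March 1917
5 years * 12 = 60 months, minus 3 months = 57

57 months


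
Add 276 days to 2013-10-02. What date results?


Start: 2013-10-02, add 276 days
October 2013 has 31 days: 31 - 2 = 29 days to October 31 -> 247 left
November 2013 has 30 days -> 217 left
December 2013 has 31 days -> 186 left
January 2014 has 31 days -> 155 left
February 2014 has 28 days -> 127 left
March 2014 has 31 days -> 96 left
April 2014 has 30 days -> 66 left
May 2014 has 31 days -> 35 left
June 2014 has 30 days -> 5 left
July 2014: 5 <= 31 -> lands on July 5

Result: 2014-07-05


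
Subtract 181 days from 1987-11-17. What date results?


Start: 1987-11-17, subtract 181 days
Back 17 days from November 17 reaches October 31, 1987 -> 164 left
October 1987 has 31 days -> back to September 30, 1987 -> 133 left
September 1987 has 30 days -> back to August 31, 1987 -> 103 left
August 1987 has 31 days -> back to July 31, 1987 -> 72 left
July 1987 has 31 days -> back to June 30, 1987 -> 41 left
June 1987 has 30 days -> back to May 31, 1987 -> 11 left
May 1987: 31 - 11 = 20 -> lands on May 20

Result: 1987-05-20


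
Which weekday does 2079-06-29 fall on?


Date: June 29, 2079
Anchor: Jan 1, 2079. With p = 2079 - 1 = 2078: (p + p//4 - p//100 + p//400) mod 7 = (2078 + 519 - 20 + 5) mod 7 = 2582 mod 7 = 6 -> Sunday (Mon=0 ... Sun=6)
Days before June (Jan-May): 151; offset = 151 + 29 - 1 = 179
Weekday index = (6 + 179) mod 7 = 3

Day of the week: Thursday


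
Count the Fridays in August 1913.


August 1913 has 31 days
Anchor: Jan 1, 1913. With p = 1913 - 1 = 1912: (p + p//4 - p//100 + p//400) mod 7 = (1912 + 478 - 19 + 4) mod 7 = 2375 mod 7 = 2 -> Wednesday (Mon=0 ... Sun=6)
Days before August (Jan-Jul): 212; August 1 index = (2 + 212) mod 7 = 4 -> Friday
First Friday is August 1
Fridays: 1, 8, 15, 22, 29

5 Fridays


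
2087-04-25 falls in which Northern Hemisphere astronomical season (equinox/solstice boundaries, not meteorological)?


Date: April 25
Astronomical Spring (approx.; exact equinox/solstice day varies by year): March 20 to June 20
April 25 falls within the Spring window

Spring


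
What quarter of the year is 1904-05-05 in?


Month: May (month 5)
Q1: Jan-Mar, Q2: Apr-Jun, Q3: Jul-Sep, Q4: Oct-Dec

Q2


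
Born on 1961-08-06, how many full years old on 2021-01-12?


Birth: 1961-08-06
Reference: 2021-01-12
Year difference: 2021 - 1961 = 60
Birthday not yet reached in 2021, subtract 1

59 years old


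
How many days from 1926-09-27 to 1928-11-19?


From 1926-09-27 to 1928-11-19
1926-09-27: days before September = 31 + 28 + 31 + 30 + 31 + 30 + 31 + 31 = 243 (1926 is not a leap year); day of year = 243 + 27 = 270
1928-11-19: days before November = 31 + 29 + 31 + 30 + 31 + 30 + 31 + 31 + 30 + 31 = 305 (1928 is a leap year); day of year = 305 + 19 = 324
Rest of 1926: 365 - 270 = 95
Full years 1927 (365): 365
Total = 95 + 365 + 324 = 784

784 days


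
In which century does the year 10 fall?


Century = (year - 1) // 100 + 1
= (10 - 1) // 100 + 1
= 9 // 100 + 1
= 0 + 1

1st century


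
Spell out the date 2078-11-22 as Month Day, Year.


ISO 2078-11-22 parses as year=2078, month=11, day=22
Month 11 -> November

November 22, 2078


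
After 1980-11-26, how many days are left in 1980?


Day of year: 331 of 366
Remaining = 366 - 331

35 days


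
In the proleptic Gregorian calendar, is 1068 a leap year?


Gregorian leap year rule: divisible by 4, but not by 100, unless also by 400.
1068 is divisible by 4 but not 100 -> leap year

Yes


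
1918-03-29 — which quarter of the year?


Month: March (month 3)
Q1: Jan-Mar, Q2: Apr-Jun, Q3: Jul-Sep, Q4: Oct-Dec

Q1


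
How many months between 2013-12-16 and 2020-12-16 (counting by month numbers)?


From December 2013 to December 2020
7 years * 12 = 84 months = 84

84 months


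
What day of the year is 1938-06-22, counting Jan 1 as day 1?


Date: June 22, 1938
Days in months 1 through 5: 151
Plus 22 days in June

Day of year: 173


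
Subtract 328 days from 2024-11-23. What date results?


Start: 2024-11-23, subtract 328 days
Back 23 days from November 23 reaches October 31, 2024 -> 305 left
October 2024 has 31 days -> back to September 30, 2024 -> 274 left
September 2024 has 30 days -> back to August 31, 2024 -> 244 left
August 2024 has 31 days -> back to July 31, 2024 -> 213 left
July 2024 has 31 days -> back to June 30, 2024 -> 182 left
June 2024 has 30 days -> back to May 31, 2024 -> 152 left
May 2024 has 31 days -> back to April 30, 2024 -> 121 left
April 2024 has 30 days -> back to March 31, 2024 -> 91 left
March 2024 has 31 days -> back to February 29, 2024 -> 60 left
February 2024 has 29 days -> back to January 31, 2024 -> 31 left
January 2024 has 31 days -> back to December 31, 2023 -> 0 left
December 2023: 31 - 0 = 31 -> lands on December 31

Result: 2023-12-31


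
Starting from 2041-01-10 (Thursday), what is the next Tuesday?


Current: Thursday
Target: Tuesday
Days ahead: 5

Next Tuesday: 2041-01-15


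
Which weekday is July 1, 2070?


Target: July 1, 2070
Anchor: Jan 1, 2070. With p = 2070 - 1 = 2069: (p + p//4 - p//100 + p//400) mod 7 = (2069 + 517 - 20 + 5) mod 7 = 2571 mod 7 = 2 -> Wednesday (Mon=0 ... Sun=6)
Days before July (Jan-Jun): 181 days
Weekday index = (2 + 181) mod 7 = 1

Tuesday


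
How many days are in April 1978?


April 1978

30 days


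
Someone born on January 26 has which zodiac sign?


Date: January 26
Conventional tropical zodiac dates: Aquarius from January 20 onward; Pisces starts February 19
January 26 falls within the Aquarius range

Aquarius


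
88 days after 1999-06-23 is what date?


Start: 1999-06-23, add 88 days
June 1999 has 30 days: 30 - 23 = 7 days to June 30 -> 81 left
July 1999 has 31 days -> 50 left
August 1999 has 31 days -> 19 left
September 1999: 19 <= 30 -> lands on September 19

Result: 1999-09-19


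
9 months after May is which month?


May is month 5
5 + 9 = 14; wrap: 14 - 12 = 2

February


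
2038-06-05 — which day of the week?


Date: June 5, 2038
Anchor: Jan 1, 2038. With p = 2038 - 1 = 2037: (p + p//4 - p//100 + p//400) mod 7 = (2037 + 509 - 20 + 5) mod 7 = 2531 mod 7 = 4 -> Friday (Mon=0 ... Sun=6)
Days before June (Jan-May): 151; offset = 151 + 5 - 1 = 155
Weekday index = (4 + 155) mod 7 = 5

Day of the week: Saturday


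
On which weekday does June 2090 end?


June 2090 has 30 days
Anchor: Jan 1, 2090. With p = 2090 - 1 = 2089: (p + p//4 - p//100 + p//400) mod 7 = (2089 + 522 - 20 + 5) mod 7 = 2596 mod 7 = 6 -> Sunday (Mon=0 ... Sun=6)
Days before June (Jan-May): 151; June 1 index = (6 + 151) mod 7 = 3 -> Thursday
Last day offset: 30 - 1 = 29 days
Weekday index = (3 + 29) mod 7 = 4

Friday, June 30


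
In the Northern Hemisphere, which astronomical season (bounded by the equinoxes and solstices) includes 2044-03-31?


Date: March 31
Astronomical Spring (approx.; exact equinox/solstice day varies by year): March 20 to June 20
March 31 falls within the Spring window

Spring


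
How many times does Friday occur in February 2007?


February 2007 has 28 days
Anchor: Jan 1, 2007. With p = 2007 - 1 = 2006: (p + p//4 - p//100 + p//400) mod 7 = (2006 + 501 - 20 + 5) mod 7 = 2492 mod 7 = 0 -> Monday (Mon=0 ... Sun=6)
Days before February (Jan): 31; February 1 index = (0 + 31) mod 7 = 3 -> Thursday
First Friday is February 2
Fridays: 2, 9, 16, 23

4 Fridays


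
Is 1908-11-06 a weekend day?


Anchor: Jan 1, 1908. With p = 1908 - 1 = 1907: (p + p//4 - p//100 + p//400) mod 7 = (1907 + 476 - 19 + 4) mod 7 = 2368 mod 7 = 2 -> Wednesday (Mon=0 ... Sun=6)
Day of year: 311; offset = 310
Weekday index = (2 + 310) mod 7 = 4 -> Friday
Weekend days: Saturday, Sunday

No


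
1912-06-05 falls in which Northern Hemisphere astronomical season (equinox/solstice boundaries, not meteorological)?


Date: June 5
Astronomical Spring (approx.; exact equinox/solstice day varies by year): March 20 to June 20
June 5 falls within the Spring window

Spring


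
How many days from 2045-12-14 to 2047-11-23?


From 2045-12-14 to 2047-11-23
2045-12-14: days before December = 31 + 28 + 31 + 30 + 31 + 30 + 31 + 31 + 30 + 31 + 30 = 334 (2045 is not a leap year); day of year = 334 + 14 = 348
2047-11-23: days before November = 31 + 28 + 31 + 30 + 31 + 30 + 31 + 31 + 30 + 31 = 304 (2047 is not a leap year); day of year = 304 + 23 = 327
Rest of 2045: 365 - 348 = 17
Full years 2046 (365): 365
Total = 17 + 365 + 327 = 709

709 days


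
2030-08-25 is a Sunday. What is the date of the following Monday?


Current: Sunday
Target: Monday
Days ahead: 1

Next Monday: 2030-08-26


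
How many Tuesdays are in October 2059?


October 2059 has 31 days
Anchor: Jan 1, 2059. With p = 2059 - 1 = 2058: (p + p//4 - p//100 + p//400) mod 7 = (2058 + 514 - 20 + 5) mod 7 = 2557 mod 7 = 2 -> Wednesday (Mon=0 ... Sun=6)
Days before October (Jan-Sep): 273; October 1 index = (2 + 273) mod 7 = 2 -> Wednesday
First Tuesday is October 7
Tuesdays: 7, 14, 21, 28

4 Tuesdays


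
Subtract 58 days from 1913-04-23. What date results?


Start: 1913-04-23, subtract 58 days
Back 23 days from April 23 reaches March 31, 1913 -> 35 left
March 1913 has 31 days -> back to February 28, 1913 -> 4 left
February 1913: 28 - 4 = 24 -> lands on February 24

Result: 1913-02-24


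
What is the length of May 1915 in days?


May 1915

31 days


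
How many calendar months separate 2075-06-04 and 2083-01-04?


From June 2075 to January 2083
8 years * 12 = 96 months, minus 5 months = 91

91 months


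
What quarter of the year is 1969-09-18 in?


Month: September (month 9)
Q1: Jan-Mar, Q2: Apr-Jun, Q3: Jul-Sep, Q4: Oct-Dec

Q3


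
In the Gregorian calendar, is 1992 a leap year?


Gregorian leap year rule: divisible by 4, but not by 100, unless also by 400.
1992 is divisible by 4 but not 100 -> leap year

Yes


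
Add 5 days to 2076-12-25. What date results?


Start: 2076-12-25, add 5 days
December 2076 has 31 days; 25 + 5 = 30 stays within December

Result: 2076-12-30


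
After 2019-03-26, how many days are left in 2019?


Day of year: 85 of 365
Remaining = 365 - 85

280 days


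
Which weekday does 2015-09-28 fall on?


Date: September 28, 2015
Anchor: Jan 1, 2015. With p = 2015 - 1 = 2014: (p + p//4 - p//100 + p//400) mod 7 = (2014 + 503 - 20 + 5) mod 7 = 2502 mod 7 = 3 -> Thursday (Mon=0 ... Sun=6)
Days before September (Jan-Aug): 243; offset = 243 + 28 - 1 = 270
Weekday index = (3 + 270) mod 7 = 0

Day of the week: Monday


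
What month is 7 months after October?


October is month 10
10 + 7 = 17; wrap: 17 - 12 = 5

May


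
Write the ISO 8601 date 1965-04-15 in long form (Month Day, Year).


ISO 1965-04-15 parses as year=1965, month=04, day=15
Month 4 -> April

April 15, 1965


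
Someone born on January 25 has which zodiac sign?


Date: January 25
Conventional tropical zodiac dates: Aquarius from January 20 onward; Pisces starts February 19
January 25 falls within the Aquarius range

Aquarius


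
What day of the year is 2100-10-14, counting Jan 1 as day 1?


Date: October 14, 2100
Days in months 1 through 9: 273
Plus 14 days in October

Day of year: 287


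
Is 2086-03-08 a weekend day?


Anchor: Jan 1, 2086. With p = 2086 - 1 = 2085: (p + p//4 - p//100 + p//400) mod 7 = (2085 + 521 - 20 + 5) mod 7 = 2591 mod 7 = 1 -> Tuesday (Mon=0 ... Sun=6)
Day of year: 67; offset = 66
Weekday index = (1 + 66) mod 7 = 4 -> Friday
Weekend days: Saturday, Sunday

No


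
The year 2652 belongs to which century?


Century = (year - 1) // 100 + 1
= (2652 - 1) // 100 + 1
= 2651 // 100 + 1
= 26 + 1

27th century


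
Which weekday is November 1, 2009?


Target: November 1, 2009
Anchor: Jan 1, 2009. With p = 2009 - 1 = 2008: (p + p//4 - p//100 + p//400) mod 7 = (2008 + 502 - 20 + 5) mod 7 = 2495 mod 7 = 3 -> Thursday (Mon=0 ... Sun=6)
Days before November (Jan-Oct): 304 days
Weekday index = (3 + 304) mod 7 = 6

Sunday


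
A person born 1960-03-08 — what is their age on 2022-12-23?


Birth: 1960-03-08
Reference: 2022-12-23
Year difference: 2022 - 1960 = 62

62 years old


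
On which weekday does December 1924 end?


December 1924 has 31 days
Anchor: Jan 1, 1924. With p = 1924 - 1 = 1923: (p + p//4 - p//100 + p//400) mod 7 = (1923 + 480 - 19 + 4) mod 7 = 2388 mod 7 = 1 -> Tuesday (Mon=0 ... Sun=6)
Days before December (Jan-Nov): 335; December 1 index = (1 + 335) mod 7 = 0 -> Monday
Last day offset: 31 - 1 = 30 days
Weekday index = (0 + 30) mod 7 = 2

Wednesday, December 31


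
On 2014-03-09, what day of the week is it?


Date: March 9, 2014
Anchor: Jan 1, 2014. With p = 2014 - 1 = 2013: (p + p//4 - p//100 + p//400) mod 7 = (2013 + 503 - 20 + 5) mod 7 = 2501 mod 7 = 2 -> Wednesday (Mon=0 ... Sun=6)
Days before March (Jan-Feb): 59; offset = 59 + 9 - 1 = 67
Weekday index = (2 + 67) mod 7 = 6

Day of the week: Sunday


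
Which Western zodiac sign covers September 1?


Date: September 1
Conventional tropical zodiac dates: Virgo from August 23 onward; Libra starts September 23
September 1 falls within the Virgo range

Virgo


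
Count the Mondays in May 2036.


May 2036 has 31 days
Anchor: Jan 1, 2036. With p = 2036 - 1 = 2035: (p + p//4 - p//100 + p//400) mod 7 = (2035 + 508 - 20 + 5) mod 7 = 2528 mod 7 = 1 -> Tuesday (Mon=0 ... Sun=6)
Days before May (Jan-Apr): 121; May 1 index = (1 + 121) mod 7 = 3 -> Thursday
First Monday is May 5
Mondays: 5, 12, 19, 26

4 Mondays


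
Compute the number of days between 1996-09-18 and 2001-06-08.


From 1996-09-18 to 2001-06-08
1996-09-18: days before September = 31 + 29 + 31 + 30 + 31 + 30 + 31 + 31 = 244 (1996 is a leap year); day of year = 244 + 18 = 262
2001-06-08: days before June = 31 + 28 + 31 + 30 + 31 = 151 (2001 is not a leap year); day of year = 151 + 8 = 159
Rest of 1996: 366 - 262 = 104
Full years 1997 (365), 1998 (365), 1999 (365), 2000 (366): 1461
Total = 104 + 1461 + 159 = 1724

1724 days


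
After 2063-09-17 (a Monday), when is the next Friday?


Current: Monday
Target: Friday
Days ahead: 4

Next Friday: 2063-09-21


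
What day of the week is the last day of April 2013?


April 2013 has 30 days
Anchor: Jan 1, 2013. With p = 2013 - 1 = 2012: (p + p//4 - p//100 + p//400) mod 7 = (2012 + 503 - 20 + 5) mod 7 = 2500 mod 7 = 1 -> Tuesday (Mon=0 ... Sun=6)
Days before April (Jan-Mar): 90; April 1 index = (1 + 90) mod 7 = 0 -> Monday
Last day offset: 30 - 1 = 29 days
Weekday index = (0 + 29) mod 7 = 1

Tuesday, April 30


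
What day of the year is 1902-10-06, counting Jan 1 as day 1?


Date: October 6, 1902
Days in months 1 through 9: 273
Plus 6 days in October

Day of year: 279


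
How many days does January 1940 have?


January 1940

31 days


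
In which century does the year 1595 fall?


Century = (year - 1) // 100 + 1
= (1595 - 1) // 100 + 1
= 1594 // 100 + 1
= 15 + 1

16th century


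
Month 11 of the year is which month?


Month 11 of 12

November


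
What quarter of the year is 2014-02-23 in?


Month: February (month 2)
Q1: Jan-Mar, Q2: Apr-Jun, Q3: Jul-Sep, Q4: Oct-Dec

Q1


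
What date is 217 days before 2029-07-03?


Start: 2029-07-03, subtract 217 days
Back 3 days from July 3 reaches June 30, 2029 -> 214 left
June 2029 has 30 days -> back to May 31, 2029 -> 184 left
May 2029 has 31 days -> back to April 30, 2029 -> 153 left
April 2029 has 30 days -> back to March 31, 2029 -> 123 left
March 2029 has 31 days -> back to February 28, 2029 -> 92 left
February 2029 has 28 days -> back to January 31, 2029 -> 64 left
January 2029 has 31 days -> back to December 31, 2028 -> 33 left
December 2028 has 31 days -> back to November 30, 2028 -> 2 left
November 2028: 30 - 2 = 28 -> lands on November 28

Result: 2028-11-28


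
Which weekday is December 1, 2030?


Target: December 1, 2030
Anchor: Jan 1, 2030. With p = 2030 - 1 = 2029: (p + p//4 - p//100 + p//400) mod 7 = (2029 + 507 - 20 + 5) mod 7 = 2521 mod 7 = 1 -> Tuesday (Mon=0 ... Sun=6)
Days before December (Jan-Nov): 334 days
Weekday index = (1 + 334) mod 7 = 6

Sunday


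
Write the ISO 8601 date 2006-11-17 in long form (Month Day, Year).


ISO 2006-11-17 parses as year=2006, month=11, day=17
Month 11 -> November

November 17, 2006


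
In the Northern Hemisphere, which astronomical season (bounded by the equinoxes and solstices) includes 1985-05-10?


Date: May 10
Astronomical Spring (approx.; exact equinox/solstice day varies by year): March 20 to June 20
May 10 falls within the Spring window

Spring


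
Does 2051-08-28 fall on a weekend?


Anchor: Jan 1, 2051. With p = 2051 - 1 = 2050: (p + p//4 - p//100 + p//400) mod 7 = (2050 + 512 - 20 + 5) mod 7 = 2547 mod 7 = 6 -> Sunday (Mon=0 ... Sun=6)
Day of year: 240; offset = 239
Weekday index = (6 + 239) mod 7 = 0 -> Monday
Weekend days: Saturday, Sunday

No


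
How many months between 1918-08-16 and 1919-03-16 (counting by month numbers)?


From August 1918 to March 1919
1 year * 12 = 12 months, minus 5 months = 7

7 months


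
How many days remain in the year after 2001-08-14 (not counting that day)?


Day of year: 226 of 365
Remaining = 365 - 226

139 days


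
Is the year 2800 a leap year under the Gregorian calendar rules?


Gregorian leap year rule: divisible by 4, but not by 100, unless also by 400.
2800 is divisible by 400 -> leap year

Yes


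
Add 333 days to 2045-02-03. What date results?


Start: 2045-02-03, add 333 days
February 2045 has 28 days: 28 - 3 = 25 days to February 28 -> 308 left
March 2045 has 31 days -> 277 left
April 2045 has 30 days -> 247 left
May 2045 has 31 days -> 216 left
June 2045 has 30 days -> 186 left
July 2045 has 31 days -> 155 left
August 2045 has 31 days -> 124 left
September 2045 has 30 days -> 94 left
October 2045 has 31 days -> 63 left
November 2045 has 30 days -> 33 left
December 2045 has 31 days -> 2 left
January 2046: 2 <= 31 -> lands on January 2

Result: 2046-01-02


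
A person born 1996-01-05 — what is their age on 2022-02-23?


Birth: 1996-01-05
Reference: 2022-02-23
Year difference: 2022 - 1996 = 26

26 years old


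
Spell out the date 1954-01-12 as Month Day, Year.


ISO 1954-01-12 parses as year=1954, month=01, day=12
Month 1 -> January

January 12, 1954


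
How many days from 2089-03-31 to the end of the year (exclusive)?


Day of year: 90 of 365
Remaining = 365 - 90

275 days


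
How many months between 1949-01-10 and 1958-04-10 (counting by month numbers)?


From January 1949 to April 1958
9 years * 12 = 108 months, plus 3 months = 111

111 months


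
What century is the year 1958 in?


Century = (year - 1) // 100 + 1
= (1958 - 1) // 100 + 1
= 1957 // 100 + 1
= 19 + 1

20th century


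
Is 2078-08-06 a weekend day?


Anchor: Jan 1, 2078. With p = 2078 - 1 = 2077: (p + p//4 - p//100 + p//400) mod 7 = (2077 + 519 - 20 + 5) mod 7 = 2581 mod 7 = 5 -> Saturday (Mon=0 ... Sun=6)
Day of year: 218; offset = 217
Weekday index = (5 + 217) mod 7 = 5 -> Saturday
Weekend days: Saturday, Sunday

Yes


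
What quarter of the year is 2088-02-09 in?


Month: February (month 2)
Q1: Jan-Mar, Q2: Apr-Jun, Q3: Jul-Sep, Q4: Oct-Dec

Q1


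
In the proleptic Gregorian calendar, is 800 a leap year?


Gregorian leap year rule: divisible by 4, but not by 100, unless also by 400.
800 is divisible by 400 -> leap year

Yes


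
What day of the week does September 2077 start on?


Target: September 1, 2077
Anchor: Jan 1, 2077. With p = 2077 - 1 = 2076: (p + p//4 - p//100 + p//400) mod 7 = (2076 + 519 - 20 + 5) mod 7 = 2580 mod 7 = 4 -> Friday (Mon=0 ... Sun=6)
Days before September (Jan-Aug): 243 days
Weekday index = (4 + 243) mod 7 = 2

Wednesday


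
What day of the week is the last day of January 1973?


January 1973 has 31 days
Anchor: Jan 1, 1973. With p = 1973 - 1 = 1972: (p + p//4 - p//100 + p//400) mod 7 = (1972 + 493 - 19 + 4) mod 7 = 2450 mod 7 = 0 -> Monday (Mon=0 ... Sun=6)
January 1 is the anchor itself -> Monday
Last day offset: 31 - 1 = 30 days
Weekday index = (0 + 30) mod 7 = 2

Wednesday, January 31


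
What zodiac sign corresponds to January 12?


Date: January 12
Conventional tropical zodiac dates: Capricorn from December 22 onward; Aquarius starts January 20
January 12 falls within the Capricorn range

Capricorn


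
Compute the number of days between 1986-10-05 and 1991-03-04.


From 1986-10-05 to 1991-03-04
1986-10-05: days before October = 31 + 28 + 31 + 30 + 31 + 30 + 31 + 31 + 30 = 273 (1986 is not a leap year); day of year = 273 + 5 = 278
1991-03-04: days before March = 31 + 28 = 59 (1991 is not a leap year); day of year = 59 + 4 = 63
Rest of 1986: 365 - 278 = 87
Full years 1987 (365), 1988 (366), 1989 (365), 1990 (365): 1461
Total = 87 + 1461 + 63 = 1611

1611 days


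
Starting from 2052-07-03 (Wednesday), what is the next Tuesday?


Current: Wednesday
Target: Tuesday
Days ahead: 6

Next Tuesday: 2052-07-09


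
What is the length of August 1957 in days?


August 1957

31 days


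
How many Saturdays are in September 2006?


September 2006 has 30 days
Anchor: Jan 1, 2006. With p = 2006 - 1 = 2005: (p + p//4 - p//100 + p//400) mod 7 = (2005 + 501 - 20 + 5) mod 7 = 2491 mod 7 = 6 -> Sunday (Mon=0 ... Sun=6)
Days before September (Jan-Aug): 243; September 1 index = (6 + 243) mod 7 = 4 -> Friday
First Saturday is September 2
Saturdays: 2, 9, 16, 23, 30

5 Saturdays


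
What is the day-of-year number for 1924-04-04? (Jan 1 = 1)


Date: April 4, 1924
Days in months 1 through 3: 91
Plus 4 days in April

Day of year: 95


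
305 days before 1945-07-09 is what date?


Start: 1945-07-09, subtract 305 days
Back 9 days from July 9 reaches June 30, 1945 -> 296 left
June 1945 has 30 days -> back to May 31, 1945 -> 266 left
May 1945 has 31 days -> back to April 30, 1945 -> 235 left
April 1945 has 30 days -> back to March 31, 1945 -> 205 left
March 1945 has 31 days -> back to February 28, 1945 -> 174 left
February 1945 has 28 days -> back to January 31, 1945 -> 146 left
January 1945 has 31 days -> back to December 31, 1944 -> 115 left
December 1944 has 31 days -> back to November 30, 1944 -> 84 left
November 1944 has 30 days -> back to October 31, 1944 -> 54 left
October 1944 has 31 days -> back to September 30, 1944 -> 23 left
September 1944: 30 - 23 = 7 -> lands on September 7

Result: 1944-09-07


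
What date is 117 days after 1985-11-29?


Start: 1985-11-29, add 117 days
November 1985 has 30 days: 30 - 29 = 1 day to November 30 -> 116 left
December 1985 has 31 days -> 85 left
January 1986 has 31 days -> 54 left
February 1986 has 28 days -> 26 left
March 1986: 26 <= 31 -> lands on March 26

Result: 1986-03-26


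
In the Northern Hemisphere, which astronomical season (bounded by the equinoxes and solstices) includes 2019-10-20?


Date: October 20
Astronomical Autumn (approx.; exact equinox/solstice day varies by year): September 22 to December 20
October 20 falls within the Autumn window

Autumn


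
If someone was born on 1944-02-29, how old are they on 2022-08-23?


Birth: 1944-02-29
Reference: 2022-08-23
Year difference: 2022 - 1944 = 78

78 years old


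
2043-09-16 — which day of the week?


Date: September 16, 2043
Anchor: Jan 1, 2043. With p = 2043 - 1 = 2042: (p + p//4 - p//100 + p//400) mod 7 = (2042 + 510 - 20 + 5) mod 7 = 2537 mod 7 = 3 -> Thursday (Mon=0 ... Sun=6)
Days before September (Jan-Aug): 243; offset = 243 + 16 - 1 = 258
Weekday index = (3 + 258) mod 7 = 2

Day of the week: Wednesday


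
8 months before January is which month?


January is month 1
1 - 8 = -7; wrap: -7 + 12 = 5

May


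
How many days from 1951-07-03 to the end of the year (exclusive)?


Day of year: 184 of 365
Remaining = 365 - 184

181 days


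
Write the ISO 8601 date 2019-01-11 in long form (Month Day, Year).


ISO 2019-01-11 parses as year=2019, month=01, day=11
Month 1 -> January

January 11, 2019


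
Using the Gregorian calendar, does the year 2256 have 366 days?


Gregorian leap year rule: divisible by 4, but not by 100, unless also by 400.
2256 is divisible by 4 but not 100 -> leap year

Yes


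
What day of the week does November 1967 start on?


Target: November 1, 1967
Anchor: Jan 1, 1967. With p = 1967 - 1 = 1966: (p + p//4 - p//100 + p//400) mod 7 = (1966 + 491 - 19 + 4) mod 7 = 2442 mod 7 = 6 -> Sunday (Mon=0 ... Sun=6)
Days before November (Jan-Oct): 304 days
Weekday index = (6 + 304) mod 7 = 2

Wednesday


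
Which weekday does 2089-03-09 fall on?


Date: March 9, 2089
Anchor: Jan 1, 2089. With p = 2089 - 1 = 2088: (p + p//4 - p//100 + p//400) mod 7 = (2088 + 522 - 20 + 5) mod 7 = 2595 mod 7 = 5 -> Saturday (Mon=0 ... Sun=6)
Days before March (Jan-Feb): 59; offset = 59 + 9 - 1 = 67
Weekday index = (5 + 67) mod 7 = 2

Day of the week: Wednesday


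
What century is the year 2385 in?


Century = (year - 1) // 100 + 1
= (2385 - 1) // 100 + 1
= 2384 // 100 + 1
= 23 + 1

24th century


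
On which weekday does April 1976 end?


April 1976 has 30 days
Anchor: Jan 1, 1976. With p = 1976 - 1 = 1975: (p + p//4 - p//100 + p//400) mod 7 = (1975 + 493 - 19 + 4) mod 7 = 2453 mod 7 = 3 -> Thursday (Mon=0 ... Sun=6)
Days before April (Jan-Mar): 91; April 1 index = (3 + 91) mod 7 = 3 -> Thursday
Last day offset: 30 - 1 = 29 days
Weekday index = (3 + 29) mod 7 = 4

Friday, April 30


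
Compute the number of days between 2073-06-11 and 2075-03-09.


From 2073-06-11 to 2075-03-09
2073-06-11: days before June = 31 + 28 + 31 + 30 + 31 = 151 (2073 is not a leap year); day of year = 151 + 11 = 162
2075-03-09: days before March = 31 + 28 = 59 (2075 is not a leap year); day of year = 59 + 9 = 68
Rest of 2073: 365 - 162 = 203
Full years 2074 (365): 365
Total = 203 + 365 + 68 = 636

636 days


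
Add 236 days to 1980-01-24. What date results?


Start: 1980-01-24, add 236 days
January 1980 has 31 days: 31 - 24 = 7 days to January 31 -> 229 left
February 1980 has 29 days -> 200 left
March 1980 has 31 days -> 169 left
April 1980 has 30 days -> 139 left
May 1980 has 31 days -> 108 left
June 1980 has 30 days -> 78 left
July 1980 has 31 days -> 47 left
August 1980 has 31 days -> 16 left
September 1980: 16 <= 30 -> lands on September 16

Result: 1980-09-16


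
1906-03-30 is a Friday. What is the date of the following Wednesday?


Current: Friday
Target: Wednesday
Days ahead: 5

Next Wednesday: 1906-04-04


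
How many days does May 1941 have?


May 1941

31 days


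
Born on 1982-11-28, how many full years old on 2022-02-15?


Birth: 1982-11-28
Reference: 2022-02-15
Year difference: 2022 - 1982 = 40
Birthday not yet reached in 2022, subtract 1

39 years old


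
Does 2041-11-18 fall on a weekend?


Anchor: Jan 1, 2041. With p = 2041 - 1 = 2040: (p + p//4 - p//100 + p//400) mod 7 = (2040 + 510 - 20 + 5) mod 7 = 2535 mod 7 = 1 -> Tuesday (Mon=0 ... Sun=6)
Day of year: 322; offset = 321
Weekday index = (1 + 321) mod 7 = 0 -> Monday
Weekend days: Saturday, Sunday

No


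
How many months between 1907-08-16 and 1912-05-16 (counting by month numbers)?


From August 1907 to May 1912
5 years * 12 = 60 months, minus 3 months = 57

57 months


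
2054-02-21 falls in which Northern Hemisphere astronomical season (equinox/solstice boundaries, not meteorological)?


Date: February 21
Astronomical Winter (approx.; exact equinox/solstice day varies by year): December 21 to March 19
February 21 falls within the Winter window

Winter


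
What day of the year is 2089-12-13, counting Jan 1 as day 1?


Date: December 13, 2089
Days in months 1 through 11: 334
Plus 13 days in December

Day of year: 347


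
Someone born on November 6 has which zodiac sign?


Date: November 6
Conventional tropical zodiac dates: Scorpio from October 23 onward; Sagittarius starts November 22
November 6 falls within the Scorpio range

Scorpio


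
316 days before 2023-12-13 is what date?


Start: 2023-12-13, subtract 316 days
Back 13 days from December 13 reaches November 30, 2023 -> 303 left
November 2023 has 30 days -> back to October 31, 2023 -> 273 left
October 2023 has 31 days -> back to September 30, 2023 -> 242 left
September 2023 has 30 days -> back to August 31, 2023 -> 212 left
August 2023 has 31 days -> back to July 31, 2023 -> 181 left
July 2023 has 31 days -> back to June 30, 2023 -> 150 left
June 2023 has 30 days -> back to May 31, 2023 -> 120 left
May 2023 has 31 days -> back to April 30, 2023 -> 89 left
April 2023 has 30 days -> back to March 31, 2023 -> 59 left
March 2023 has 31 days -> back to February 28, 2023 -> 28 left
February 2023 has 28 days -> back to January 31, 2023 -> 0 left
January 2023: 31 - 0 = 31 -> lands on January 31

Result: 2023-01-31


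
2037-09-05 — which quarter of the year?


Month: September (month 9)
Q1: Jan-Mar, Q2: Apr-Jun, Q3: Jul-Sep, Q4: Oct-Dec

Q3


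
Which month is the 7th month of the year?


Month 7 of 12

July


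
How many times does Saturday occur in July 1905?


July 1905 has 31 days
Anchor: Jan 1, 1905. With p = 1905 - 1 = 1904: (p + p//4 - p//100 + p//400) mod 7 = (1904 + 476 - 19 + 4) mod 7 = 2365 mod 7 = 6 -> Sunday (Mon=0 ... Sun=6)
Days before July (Jan-Jun): 181; July 1 index = (6 + 181) mod 7 = 5 -> Saturday
First Saturday is July 1
Saturdays: 1, 8, 15, 22, 29

5 Saturdays


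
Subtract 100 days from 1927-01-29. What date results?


Start: 1927-01-29, subtract 100 days
Back 29 days from January 29 reaches December 31, 1926 -> 71 left
December 1926 has 31 days -> back to November 30, 1926 -> 40 left
November 1926 has 30 days -> back to October 31, 1926 -> 10 left
October 1926: 31 - 10 = 21 -> lands on October 21

Result: 1926-10-21


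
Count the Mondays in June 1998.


June 1998 has 30 days
Anchor: Jan 1, 1998. With p = 1998 - 1 = 1997: (p + p//4 - p//100 + p//400) mod 7 = (1997 + 499 - 19 + 4) mod 7 = 2481 mod 7 = 3 -> Thursday (Mon=0 ... Sun=6)
Days before June (Jan-May): 151; June 1 index = (3 + 151) mod 7 = 0 -> Monday
First Monday is June 1
Mondays: 1, 8, 15, 22, 29

5 Mondays


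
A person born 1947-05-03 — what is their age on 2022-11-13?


Birth: 1947-05-03
Reference: 2022-11-13
Year difference: 2022 - 1947 = 75

75 years old


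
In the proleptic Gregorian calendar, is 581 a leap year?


Gregorian leap year rule: divisible by 4, but not by 100, unless also by 400.
581 is not divisible by 4 -> not a leap year

No


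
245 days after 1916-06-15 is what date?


Start: 1916-06-15, add 245 days
June 1916 has 30 days: 30 - 15 = 15 days to June 30 -> 230 left
July 1916 has 31 days -> 199 left
August 1916 has 31 days -> 168 left
September 1916 has 30 days -> 138 left
October 1916 has 31 days -> 107 left
November 1916 has 30 days -> 77 left
December 1916 has 31 days -> 46 left
January 1917 has 31 days -> 15 left
February 1917: 15 <= 28 -> lands on February 15

Result: 1917-02-15


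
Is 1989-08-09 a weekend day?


Anchor: Jan 1, 1989. With p = 1989 - 1 = 1988: (p + p//4 - p//100 + p//400) mod 7 = (1988 + 497 - 19 + 4) mod 7 = 2470 mod 7 = 6 -> Sunday (Mon=0 ... Sun=6)
Day of year: 221; offset = 220
Weekday index = (6 + 220) mod 7 = 2 -> Wednesday
Weekend days: Saturday, Sunday

No


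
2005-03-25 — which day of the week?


Date: March 25, 2005
Anchor: Jan 1, 2005. With p = 2005 - 1 = 2004: (p + p//4 - p//100 + p//400) mod 7 = (2004 + 501 - 20 + 5) mod 7 = 2490 mod 7 = 5 -> Saturday (Mon=0 ... Sun=6)
Days before March (Jan-Feb): 59; offset = 59 + 25 - 1 = 83
Weekday index = (5 + 83) mod 7 = 4

Day of the week: Friday


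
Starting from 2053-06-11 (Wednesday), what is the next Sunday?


Current: Wednesday
Target: Sunday
Days ahead: 4

Next Sunday: 2053-06-15
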